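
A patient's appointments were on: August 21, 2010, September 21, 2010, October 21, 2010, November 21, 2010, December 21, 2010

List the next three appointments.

Gaps: 31, 30, 31, 30 days — not constant. Every event is on the 21st of the month.
Pattern: the 21st of each month.
Next: January 2011 → January 21, 2011.
February 2011: February 21, 2011.
Next: March 2011 → March 21, 2011.

January 21, 2011; February 21, 2011; March 21, 2011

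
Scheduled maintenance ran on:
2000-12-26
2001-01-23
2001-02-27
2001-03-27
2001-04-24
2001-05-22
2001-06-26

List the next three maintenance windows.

These are Tuesdays at 28- or 35-day spacing (28, 35, 28, 28, 28, 35).
The pattern: 4th Tuesday of the month.
4th Tuesday of July 2001: 2001-07-24.
4th Tuesday of August 2001: 2001-08-28.
September 2001 — 4th Tuesday is 2001-09-25.

2001-07-24, 2001-08-28, 2001-09-25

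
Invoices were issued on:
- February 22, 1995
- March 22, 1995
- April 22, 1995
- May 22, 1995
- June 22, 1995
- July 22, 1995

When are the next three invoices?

August 22, 1995; September 22, 1995; October 22, 1995

The day-of-month is always 22 (28, 31, 30, 31, 30 days between events).
So this recurs on the 22nd of each month.
August 1995: August 22, 1995.
September 1995: September 22, 1995.
October 1995: October 22, 1995.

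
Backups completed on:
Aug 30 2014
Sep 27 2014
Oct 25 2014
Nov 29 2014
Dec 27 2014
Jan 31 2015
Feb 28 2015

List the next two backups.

Every date is a Saturday; gaps 28, 28, 35, 28, 35, 28 days.
Each is the last Saturday of its month (at least one falls on the 29th or later, ruling out '4th Saturday').
March 2015 ends with Saturday Mar 28 2015.
April 2015 ends with Saturday Apr 25 2015.

Mar 28 2015, Apr 25 2015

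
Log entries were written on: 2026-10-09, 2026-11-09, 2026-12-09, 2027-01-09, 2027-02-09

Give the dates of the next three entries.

The day-of-month is always 9 (31, 30, 31, 31 days between events).
So this recurs on the 9th of each month.
March 2027: 2027-03-09.
April 2027: 2027-04-09.
Next: May 2027 → 2027-05-09.

2027-03-09, 2027-04-09, 2027-05-09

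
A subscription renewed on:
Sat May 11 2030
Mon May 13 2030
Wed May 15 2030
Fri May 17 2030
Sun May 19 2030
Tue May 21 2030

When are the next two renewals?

The spacing is 2, 2, 2, 2, 2 days — always 2 days.
Tue May 21 2030 + 2 days = Thu May 23 2030.
Thu May 23 2030 + 2 days = Sat May 25 2030.

Thu May 23 2030, Sat May 25 2030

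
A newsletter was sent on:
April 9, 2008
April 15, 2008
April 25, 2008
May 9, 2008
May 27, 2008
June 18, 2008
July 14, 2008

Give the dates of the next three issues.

August 13, 2008; September 16, 2008; October 24, 2008

Gaps: 6, 10, 14, 18, 22, 26 days — each gap is 4 larger than the previous one.
Next gap: 30 days. July 14, 2008 + 30 days = August 13, 2008.
Next gap: 34 days. August 13, 2008 + 34 days = September 16, 2008.
Next gap: 38 days. September 16, 2008 + 38 days = October 24, 2008.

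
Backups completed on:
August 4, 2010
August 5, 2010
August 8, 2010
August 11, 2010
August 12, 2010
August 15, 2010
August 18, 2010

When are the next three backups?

August 19, 2010; August 22, 2010; August 25, 2010

Every event lands on a Wednesday or Thursday or Sunday (gaps cycle 1, 3, 3, 1, 3, 3).
So the schedule is: every Wednesday, Thursday and Sunday.
Next Thursday: August 19, 2010.
Next Sunday: August 22, 2010.
Next Wednesday: August 25, 2010.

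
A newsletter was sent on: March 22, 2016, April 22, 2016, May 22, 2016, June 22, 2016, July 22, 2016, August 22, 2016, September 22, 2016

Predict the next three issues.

October 22, 2016; November 22, 2016; December 22, 2016

Each date is the 22nd; the gaps (31, 30, 31, 30, 31, 31) track the month lengths.
The rule is the 22nd of each month.
Next: October 2016 → October 22, 2016.
Next: November 2016 → November 22, 2016.
December 2016: December 22, 2016.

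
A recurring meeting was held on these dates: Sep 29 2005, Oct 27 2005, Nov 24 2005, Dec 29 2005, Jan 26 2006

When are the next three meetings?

Feb 23 2006, Mar 30 2006, Apr 27 2006

Every date is a Thursday; gaps 28, 28, 35, 28 days.
Each is the last Thursday of its month (at least one falls on the 29th or later, ruling out '4th Thursday').
Last Thursday of February 2006: Feb 23 2006.
Last Thursday of March 2006: Mar 30 2006.
Last Thursday of April 2006: Apr 27 2006.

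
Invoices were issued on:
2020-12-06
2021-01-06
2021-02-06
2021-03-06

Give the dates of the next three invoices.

The day-of-month is always 6 (31, 31, 28 days between events).
So this recurs on the 6th of each month.
April 2021: 2021-04-06.
Next: May 2021 → 2021-05-06.
June 2021: 2021-06-06.

2021-04-06, 2021-05-06, 2021-06-06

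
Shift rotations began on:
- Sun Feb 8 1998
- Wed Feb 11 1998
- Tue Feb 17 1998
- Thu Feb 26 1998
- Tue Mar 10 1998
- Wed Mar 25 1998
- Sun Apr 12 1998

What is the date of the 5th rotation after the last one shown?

Tue Aug 25 1998

The spacing grows by 3 each time: 3, 6, 9, 12, 15, 18 days.
Next gap: 21 days. Sun Apr 12 1998 + 21 days = Sun May 3 1998.
Next gap: 24 days. Sun May 3 1998 + 24 days = Wed May 27 1998.
Next gap: 27 days. Wed May 27 1998 + 27 days = Tue Jun 23 1998.
Next gap: 30 days. Tue Jun 23 1998 + 30 days = Thu Jul 23 1998.
Next gap: 33 days. Thu Jul 23 1998 + 33 days = Tue Aug 25 1998.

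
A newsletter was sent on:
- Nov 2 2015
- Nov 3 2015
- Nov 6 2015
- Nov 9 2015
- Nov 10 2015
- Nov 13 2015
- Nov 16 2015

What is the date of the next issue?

Gaps: 1, 3, 3, 1, 3, 3 days — not constant, but cyclic with period 3.
The events fall on every Monday, Tuesday and Friday.
The following Tuesday is Nov 17 2015.

Nov 17 2015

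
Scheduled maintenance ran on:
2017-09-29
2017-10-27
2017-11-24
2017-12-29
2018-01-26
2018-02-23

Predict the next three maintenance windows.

2018-03-30, 2018-04-27, 2018-05-25

These are Fridays with 28, 28, 35, 28, 28-day gaps.
Each is the final Friday of its month — 2017-09-29 is past the 28th, so '4th Friday' doesn't fit.
March 2018 ends with Friday 2018-03-30.
Last Friday of April 2018: 2018-04-27.
Last Friday of May 2018: 2018-05-25.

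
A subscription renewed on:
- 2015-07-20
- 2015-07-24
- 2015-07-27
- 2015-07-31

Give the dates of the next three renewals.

The gap pattern 4, 3, 4 repeats every 2 events.
These are the Mondays and Fridays of each week.
The following Monday is 2015-08-03.
The following Friday is 2015-08-07.
Next Monday: 2015-08-10.

2015-08-03, 2015-08-07, 2015-08-10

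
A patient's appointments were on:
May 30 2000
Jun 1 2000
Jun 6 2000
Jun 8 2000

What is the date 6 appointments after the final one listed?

Jun 29 2000

The gap pattern 2, 5, 2 repeats every 2 events.
These are the Tuesdays and Thursdays of each week.
Next Tuesday: Jun 13 2000.
Next Thursday: Jun 15 2000.
Next Tuesday: Jun 20 2000.
The following Thursday is Jun 22 2000.
The following Tuesday is Jun 27 2000.
The following Thursday is Jun 29 2000.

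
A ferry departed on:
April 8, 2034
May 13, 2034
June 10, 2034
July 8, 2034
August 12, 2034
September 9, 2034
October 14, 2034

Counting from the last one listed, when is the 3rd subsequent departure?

These are Saturdays at 28- or 35-day spacing (35, 28, 28, 35, 28, 35).
The pattern: 2nd Saturday of the month.
2nd Saturday of November 2034: November 11, 2034.
2nd Saturday of December 2034: December 9, 2034.
2nd Saturday of January 2035: January 13, 2035.

January 13, 2035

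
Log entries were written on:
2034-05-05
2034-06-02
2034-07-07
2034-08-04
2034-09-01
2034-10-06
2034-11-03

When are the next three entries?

These are Fridays at 28- or 35-day spacing (28, 35, 28, 28, 35, 28).
The pattern: 1st Friday of the month.
1st Friday of December 2034: 2034-12-01.
1st Friday of January 2035: 2035-01-05.
February 2035 — 1st Friday is 2035-02-02.

2034-12-01, 2035-01-05, 2035-02-02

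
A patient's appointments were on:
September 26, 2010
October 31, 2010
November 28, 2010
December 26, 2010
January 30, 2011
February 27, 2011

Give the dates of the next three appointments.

March 27, 2011; April 24, 2011; May 29, 2011

Every date is a Sunday; gaps 35, 28, 28, 35, 28 days.
Each is the last Sunday of its month (at least one falls on the 29th or later, ruling out '4th Sunday').
March 2011 ends with Sunday March 27, 2011.
Last Sunday of April 2011: April 24, 2011.
May 2011 ends with Sunday May 29, 2011.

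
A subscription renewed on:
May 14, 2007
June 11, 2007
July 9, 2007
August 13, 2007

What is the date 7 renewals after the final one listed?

March 10, 2008

Gaps: 28, 28, 35 days — a mix of 28 and 35. Every date is a Monday.
Each is the 2nd Monday of its month.
2nd Monday of September 2007: September 10, 2007.
2nd Monday of October 2007: October 8, 2007.
2nd Monday of November 2007: November 12, 2007.
2nd Monday of December 2007: December 10, 2007.
2nd Monday of January 2008: January 14, 2008.
2nd Monday of February 2008: February 11, 2008.
March 2008 — 2nd Monday is March 10, 2008.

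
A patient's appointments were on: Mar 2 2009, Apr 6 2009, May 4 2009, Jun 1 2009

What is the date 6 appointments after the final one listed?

Dec 7 2009

These are Mondays at 28- or 35-day spacing (35, 28, 28).
The pattern: 1st Monday of the month.
1st Monday of July 2009: Jul 6 2009.
1st Monday of August 2009: Aug 3 2009.
1st Monday of September 2009: Sep 7 2009.
1st Monday of October 2009: Oct 5 2009.
1st Monday of November 2009: Nov 2 2009.
1st Monday of December 2009: Dec 7 2009.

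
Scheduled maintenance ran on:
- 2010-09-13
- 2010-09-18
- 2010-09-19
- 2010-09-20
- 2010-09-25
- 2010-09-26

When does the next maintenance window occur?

2010-09-27

Gaps: 5, 1, 1, 5, 1 days — not constant, but cyclic with period 3.
The events fall on every Monday, Saturday and Sunday.
The following Monday is 2010-09-27.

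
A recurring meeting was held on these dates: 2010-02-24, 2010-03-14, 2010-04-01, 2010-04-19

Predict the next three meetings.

Gaps between consecutive events: 18, 18, 18 days — a constant 18-day interval.
2010-04-19 + 18 days = 2010-05-07.
2010-05-07 + 18 days = 2010-05-25.
2010-05-25 + 18 days = 2010-06-12.

2010-05-07, 2010-05-25, 2010-06-12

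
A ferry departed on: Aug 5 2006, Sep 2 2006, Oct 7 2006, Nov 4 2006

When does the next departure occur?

Dec 2 2006

All dates are Saturdays, 28, 35, 28 days apart.
Specifically, the 1st Saturday of each month.
1st Saturday of December 2006: Dec 2 2006.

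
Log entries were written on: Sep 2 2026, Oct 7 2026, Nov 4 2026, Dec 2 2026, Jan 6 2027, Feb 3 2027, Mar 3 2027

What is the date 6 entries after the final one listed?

Sep 1 2027

All dates are Wednesdays, 35, 28, 28, 35, 28, 28 days apart.
Specifically, the 1st Wednesday of each month.
1st Wednesday of April 2027: Apr 7 2027.
May 2027 — 1st Wednesday is May 5 2027.
June 2027 — 1st Wednesday is Jun 2 2027.
1st Wednesday of July 2027: Jul 7 2027.
1st Wednesday of August 2027: Aug 4 2027.
September 2027 — 1st Wednesday is Sep 1 2027.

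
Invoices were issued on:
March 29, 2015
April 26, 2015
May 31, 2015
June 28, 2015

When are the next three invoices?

July 26, 2015; August 30, 2015; September 27, 2015

Every date is a Sunday; gaps 28, 35, 28 days.
Each is the last Sunday of its month (at least one falls on the 29th or later, ruling out '4th Sunday').
July 2015 ends with Sunday July 26, 2015.
Last Sunday of August 2015: August 30, 2015.
Last Sunday of September 2015: September 27, 2015.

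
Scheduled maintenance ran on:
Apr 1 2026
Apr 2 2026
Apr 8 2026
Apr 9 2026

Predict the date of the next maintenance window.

Apr 15 2026

Every event lands on a Wednesday or Thursday (gaps cycle 1, 6, 1).
So the schedule is: every Wednesday and Thursday.
The following Wednesday is Apr 15 2026.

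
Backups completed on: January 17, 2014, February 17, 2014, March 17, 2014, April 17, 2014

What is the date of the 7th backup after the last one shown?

Gaps: 31, 28, 31 days — not constant. Every event is on the 17th of the month.
Pattern: the 17th of each month.
May 2014: May 17, 2014.
Next: June 2014 → June 17, 2014.
July 2014: July 17, 2014.
August 2014: August 17, 2014.
September 2014: September 17, 2014.
Next: October 2014 → October 17, 2014.
November 2014: November 17, 2014.

November 17, 2014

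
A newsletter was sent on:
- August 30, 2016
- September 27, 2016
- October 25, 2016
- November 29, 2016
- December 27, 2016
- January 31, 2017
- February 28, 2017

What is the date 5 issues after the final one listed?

These are Tuesdays with 28, 28, 35, 28, 35, 28-day gaps.
Each is the final Tuesday of its month — August 30, 2016 is past the 28th, so '4th Tuesday' doesn't fit.
Last Tuesday of March 2017: March 28, 2017.
April 2017 ends with Tuesday April 25, 2017.
May 2017 ends with Tuesday May 30, 2017.
Last Tuesday of June 2017: June 27, 2017.
Last Tuesday of July 2017: July 25, 2017.

July 25, 2017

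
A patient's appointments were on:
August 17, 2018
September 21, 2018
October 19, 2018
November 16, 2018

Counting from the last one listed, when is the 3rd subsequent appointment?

February 15, 2019

Gaps: 35, 28, 28 days — a mix of 28 and 35. Every date is a Friday.
Each is the 3rd Friday of its month.
3rd Friday of December 2018: December 21, 2018.
3rd Friday of January 2019: January 18, 2019.
February 2019 — 3rd Friday is February 15, 2019.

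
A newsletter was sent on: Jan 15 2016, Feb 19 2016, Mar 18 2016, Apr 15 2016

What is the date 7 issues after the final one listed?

Nov 18 2016

All dates are Fridays, 35, 28, 28 days apart.
Specifically, the 3rd Friday of each month.
3rd Friday of May 2016: May 20 2016.
June 2016 — 3rd Friday is Jun 17 2016.
July 2016 — 3rd Friday is Jul 15 2016.
August 2016 — 3rd Friday is Aug 19 2016.
September 2016 — 3rd Friday is Sep 16 2016.
3rd Friday of October 2016: Oct 21 2016.
November 2016 — 3rd Friday is Nov 18 2016.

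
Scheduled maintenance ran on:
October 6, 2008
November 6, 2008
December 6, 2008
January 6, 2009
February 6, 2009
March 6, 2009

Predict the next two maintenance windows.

April 6, 2009; May 6, 2009

The day-of-month is always 6 (31, 30, 31, 31, 28 days between events).
So this recurs on the 6th of each month.
April 2009: April 6, 2009.
May 2009: May 6, 2009.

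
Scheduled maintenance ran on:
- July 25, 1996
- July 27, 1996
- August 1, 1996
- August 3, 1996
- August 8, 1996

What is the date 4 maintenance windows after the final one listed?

August 22, 1996

The gap pattern 2, 5, 2, 5 repeats every 2 events.
These are the Thursdays and Saturdays of each week.
Next Saturday: August 10, 1996.
The following Thursday is August 15, 1996.
The following Saturday is August 17, 1996.
The following Thursday is August 22, 1996.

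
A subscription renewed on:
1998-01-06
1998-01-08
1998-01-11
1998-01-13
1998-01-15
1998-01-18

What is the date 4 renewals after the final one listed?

The gap pattern 2, 3, 2, 2, 3 repeats every 3 events.
These are the Tuesdays, Thursdays and Sundays of each week.
The following Tuesday is 1998-01-20.
Next Thursday: 1998-01-22.
Next Sunday: 1998-01-25.
Next Tuesday: 1998-01-27.

1998-01-27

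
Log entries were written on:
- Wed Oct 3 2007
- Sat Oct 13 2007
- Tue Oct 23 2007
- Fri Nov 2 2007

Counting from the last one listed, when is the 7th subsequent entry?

Fri Jan 11 2008

The spacing is 10, 10, 10 days — always 10 days.
Fri Nov 2 2007 + 10 days = Mon Nov 12 2007.
Mon Nov 12 2007 + 10 days = Thu Nov 22 2007.
Thu Nov 22 2007 + 10 days = Sun Dec 2 2007.
Sun Dec 2 2007 + 10 days = Wed Dec 12 2007.
Wed Dec 12 2007 + 10 days = Sat Dec 22 2007.
Sat Dec 22 2007 + 10 days = Tue Jan 1 2008.
Tue Jan 1 2008 + 10 days = Fri Jan 11 2008.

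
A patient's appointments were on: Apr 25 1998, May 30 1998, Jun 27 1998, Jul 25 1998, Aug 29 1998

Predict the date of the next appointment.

All Saturdays; the gaps (35, 28, 28, 35) vary with month length.
This is the last Saturday of each month.
Last Saturday of September 1998: Sep 26 1998.

Sep 26 1998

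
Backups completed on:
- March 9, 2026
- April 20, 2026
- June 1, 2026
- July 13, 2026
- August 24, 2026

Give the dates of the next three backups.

October 5, 2026; November 16, 2026; December 28, 2026

Every event comes 42 days after the last (42, 42, 42, 42).
August 24, 2026 + 42 days = October 5, 2026.
October 5, 2026 + 42 days = November 16, 2026.
November 16, 2026 + 42 days = December 28, 2026.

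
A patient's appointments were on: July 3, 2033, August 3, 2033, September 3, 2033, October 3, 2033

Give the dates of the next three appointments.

Gaps: 31, 31, 30 days — not constant. Every event is on the 3rd of the month.
Pattern: the 3rd of each month.
Next: November 2033 → November 3, 2033.
Next: December 2033 → December 3, 2033.
Next: January 2034 → January 3, 2034.

November 3, 2033; December 3, 2033; January 3, 2034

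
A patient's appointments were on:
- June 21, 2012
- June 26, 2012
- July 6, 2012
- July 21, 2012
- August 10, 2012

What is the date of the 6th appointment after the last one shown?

The spacing grows by 5 each time: 5, 10, 15, 20 days.
Next gap: 25 days. August 10, 2012 + 25 days = September 4, 2012.
Next gap: 30 days. September 4, 2012 + 30 days = October 4, 2012.
Next gap: 35 days. October 4, 2012 + 35 days = November 8, 2012.
Next gap: 40 days. November 8, 2012 + 40 days = December 18, 2012.
Next gap: 45 days. December 18, 2012 + 45 days = February 1, 2013.
Next gap: 50 days. February 1, 2013 + 50 days = March 23, 2013.

March 23, 2013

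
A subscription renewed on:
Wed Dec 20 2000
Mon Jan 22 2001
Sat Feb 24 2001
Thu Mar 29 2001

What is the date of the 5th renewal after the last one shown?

Mon Sep 10 2001

Every event comes 33 days after the last (33, 33, 33).
Thu Mar 29 2001 + 33 days = Tue May 1 2001.
Tue May 1 2001 + 33 days = Sun Jun 3 2001.
Sun Jun 3 2001 + 33 days = Fri Jul 6 2001.
Fri Jul 6 2001 + 33 days = Wed Aug 8 2001.
Wed Aug 8 2001 + 33 days = Mon Sep 10 2001.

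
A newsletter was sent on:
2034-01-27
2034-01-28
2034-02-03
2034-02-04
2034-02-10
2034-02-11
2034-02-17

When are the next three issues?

2034-02-18, 2034-02-24, 2034-02-25

Every event lands on a Friday or Saturday (gaps cycle 1, 6, 1, 6, 1, 6).
So the schedule is: every Friday and Saturday.
The following Saturday is 2034-02-18.
Next Friday: 2034-02-24.
The following Saturday is 2034-02-25.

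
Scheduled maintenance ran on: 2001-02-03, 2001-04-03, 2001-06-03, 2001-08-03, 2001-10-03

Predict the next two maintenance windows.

2001-12-03, 2002-02-03

Each date is the 3rd; the gaps (59, 61, 61, 61) track the month lengths.
The rule is the 3rd of every 2 months.
Next: December 2001 → 2001-12-03.
Next: February 2002 → 2002-02-03.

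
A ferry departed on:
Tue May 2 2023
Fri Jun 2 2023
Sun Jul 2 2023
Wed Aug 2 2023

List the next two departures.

Each date is the 2nd; the gaps (31, 30, 31) track the month lengths.
The rule is the 2nd of each month.
September 2023: Sat Sep 2 2023.
Next: October 2023 → Mon Oct 2 2023.

Sat Sep 2 2023, Mon Oct 2 2023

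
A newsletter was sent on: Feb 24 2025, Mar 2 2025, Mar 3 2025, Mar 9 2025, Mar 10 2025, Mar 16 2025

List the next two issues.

Gaps: 6, 1, 6, 1, 6 days — not constant, but cyclic with period 2.
The events fall on every Monday and Sunday.
Next Monday: Mar 17 2025.
The following Sunday is Mar 23 2025.

Mar 17 2025, Mar 23 2025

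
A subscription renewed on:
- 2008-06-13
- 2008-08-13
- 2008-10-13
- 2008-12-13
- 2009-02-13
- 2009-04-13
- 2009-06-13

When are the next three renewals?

The day-of-month is always 13 (61, 61, 61, 62, 59, 61 days between events).
So this recurs on the 13th of every 2 months.
Next: August 2009 → 2009-08-13.
Next: October 2009 → 2009-10-13.
December 2009: 2009-12-13.

2009-08-13, 2009-10-13, 2009-12-13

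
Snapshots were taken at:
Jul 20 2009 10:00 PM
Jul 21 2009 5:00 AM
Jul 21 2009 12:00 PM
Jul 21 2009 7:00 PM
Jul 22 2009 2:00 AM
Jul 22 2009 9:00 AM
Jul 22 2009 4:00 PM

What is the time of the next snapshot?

Jul 22 2009 11:00 PM

Spacing: 7, 7, 7, 7, 7, 7 h — constant 7 h.
Jul 22 2009 4:00 PM + 7 h = Jul 22 2009 11:00 PM.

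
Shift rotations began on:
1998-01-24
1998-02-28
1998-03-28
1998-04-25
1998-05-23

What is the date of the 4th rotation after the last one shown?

1998-09-26

Gaps: 35, 28, 28, 28 days — a mix of 28 and 35. Every date is a Saturday.
Each is the 4th Saturday of its month.
4th Saturday of June 1998: 1998-06-27.
July 1998 — 4th Saturday is 1998-07-25.
August 1998 — 4th Saturday is 1998-08-22.
4th Saturday of September 1998: 1998-09-26.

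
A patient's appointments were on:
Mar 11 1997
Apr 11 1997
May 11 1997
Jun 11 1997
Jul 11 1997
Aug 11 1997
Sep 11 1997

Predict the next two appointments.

Oct 11 1997, Nov 11 1997

Each date is the 11th; the gaps (31, 30, 31, 30, 31, 31) track the month lengths.
The rule is the 11th of each month.
October 1997: Oct 11 1997.
November 1997: Nov 11 1997.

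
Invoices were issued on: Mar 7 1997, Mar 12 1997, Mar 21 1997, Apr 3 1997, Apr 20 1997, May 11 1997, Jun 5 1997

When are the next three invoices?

Jul 4 1997, Aug 6 1997, Sep 12 1997

Intervals are 5, 9, 13, 17, 21, 25 days — an arithmetic progression with common difference 4.
Next gap: 29 days. Jun 5 1997 + 29 days = Jul 4 1997.
Next gap: 33 days. Jul 4 1997 + 33 days = Aug 6 1997.
Next gap: 37 days. Aug 6 1997 + 37 days = Sep 12 1997.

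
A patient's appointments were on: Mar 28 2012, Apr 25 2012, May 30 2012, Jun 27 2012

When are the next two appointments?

All Wednesdays; the gaps (28, 35, 28) vary with month length.
This is the last Wednesday of each month.
Last Wednesday of July 2012: Jul 25 2012.
Last Wednesday of August 2012: Aug 29 2012.

Jul 25 2012, Aug 29 2012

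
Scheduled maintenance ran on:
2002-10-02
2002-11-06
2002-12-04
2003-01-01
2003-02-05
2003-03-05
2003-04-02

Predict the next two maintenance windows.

These are Wednesdays at 28- or 35-day spacing (35, 28, 28, 35, 28, 28).
The pattern: 1st Wednesday of the month.
May 2003 — 1st Wednesday is 2003-05-07.
1st Wednesday of June 2003: 2003-06-04.

2003-05-07, 2003-06-04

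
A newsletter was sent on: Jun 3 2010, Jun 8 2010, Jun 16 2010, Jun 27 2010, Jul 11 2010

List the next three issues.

The spacing grows by 3 each time: 5, 8, 11, 14 days.
Next gap: 17 days. Jul 11 2010 + 17 days = Jul 28 2010.
Next gap: 20 days. Jul 28 2010 + 20 days = Aug 17 2010.
Next gap: 23 days. Aug 17 2010 + 23 days = Sep 9 2010.

Jul 28 2010, Aug 17 2010, Sep 9 2010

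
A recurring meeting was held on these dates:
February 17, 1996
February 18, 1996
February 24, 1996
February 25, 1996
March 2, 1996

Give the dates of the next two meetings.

Gaps: 1, 6, 1, 6 days — not constant, but cyclic with period 2.
The events fall on every Saturday and Sunday.
The following Sunday is March 3, 1996.
Next Saturday: March 9, 1996.

March 3, 1996; March 9, 1996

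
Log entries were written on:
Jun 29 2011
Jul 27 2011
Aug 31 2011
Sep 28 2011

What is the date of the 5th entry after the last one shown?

Feb 29 2012

These are Wednesdays with 28, 35, 28-day gaps.
Each is the final Wednesday of its month — Jun 29 2011 is past the 28th, so '4th Wednesday' doesn't fit.
Last Wednesday of October 2011: Oct 26 2011.
November 2011 ends with Wednesday Nov 30 2011.
Last Wednesday of December 2011: Dec 28 2011.
Last Wednesday of January 2012: Jan 25 2012.
February 2012 ends with Wednesday Feb 29 2012.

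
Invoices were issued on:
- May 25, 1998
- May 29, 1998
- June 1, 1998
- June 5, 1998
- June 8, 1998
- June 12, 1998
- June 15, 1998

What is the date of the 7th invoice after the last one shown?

July 10, 1998

Gaps: 4, 3, 4, 3, 4, 3 days — not constant, but cyclic with period 2.
The events fall on every Monday and Friday.
The following Friday is June 19, 1998.
Next Monday: June 22, 1998.
The following Friday is June 26, 1998.
The following Monday is June 29, 1998.
The following Friday is July 3, 1998.
Next Monday: July 6, 1998.
The following Friday is July 10, 1998.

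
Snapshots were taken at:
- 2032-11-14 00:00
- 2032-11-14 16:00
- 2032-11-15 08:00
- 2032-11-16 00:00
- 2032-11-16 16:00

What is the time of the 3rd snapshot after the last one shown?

Gaps: 16, 16, 16, 16 hours — each event is 16 hours after the previous one.
2032-11-16 16:00 + 16 h = 2032-11-17 08:00.
2032-11-17 08:00 + 16 h = 2032-11-18 00:00.
2032-11-18 00:00 + 16 h = 2032-11-18 16:00.

2032-11-18 16:00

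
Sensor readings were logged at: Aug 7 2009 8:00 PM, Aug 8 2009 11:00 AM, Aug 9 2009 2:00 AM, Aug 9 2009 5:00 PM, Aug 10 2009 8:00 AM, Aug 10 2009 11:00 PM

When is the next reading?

Aug 11 2009 2:00 PM

Gaps: 15, 15, 15, 15, 15 hours — each event is 15 hours after the previous one.
Aug 10 2009 11:00 PM + 15 h = Aug 11 2009 2:00 PM.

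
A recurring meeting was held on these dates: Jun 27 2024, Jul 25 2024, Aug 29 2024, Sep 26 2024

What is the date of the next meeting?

Oct 31 2024

These are Thursdays with 28, 35, 28-day gaps.
Each is the final Thursday of its month — Aug 29 2024 is past the 28th, so '4th Thursday' doesn't fit.
Last Thursday of October 2024: Oct 31 2024.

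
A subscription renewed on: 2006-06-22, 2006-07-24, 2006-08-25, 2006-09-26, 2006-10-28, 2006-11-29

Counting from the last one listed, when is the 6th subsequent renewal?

The spacing is 32, 32, 32, 32, 32 days — always 32 days.
2006-11-29 + 32 days = 2006-12-31.
2006-12-31 + 32 days = 2007-02-01.
2007-02-01 + 32 days = 2007-03-05.
2007-03-05 + 32 days = 2007-04-06.
2007-04-06 + 32 days = 2007-05-08.
2007-05-08 + 32 days = 2007-06-09.

2007-06-09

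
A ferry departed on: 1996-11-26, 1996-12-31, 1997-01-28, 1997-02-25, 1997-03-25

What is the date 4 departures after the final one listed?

Every date is a Tuesday; gaps 35, 28, 28, 28 days.
Each is the last Tuesday of its month (at least one falls on the 29th or later, ruling out '4th Tuesday').
Last Tuesday of April 1997: 1997-04-29.
Last Tuesday of May 1997: 1997-05-27.
June 1997 ends with Tuesday 1997-06-24.
July 1997 ends with Tuesday 1997-07-29.

1997-07-29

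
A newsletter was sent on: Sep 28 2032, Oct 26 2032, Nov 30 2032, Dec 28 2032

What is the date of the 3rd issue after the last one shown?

These are Tuesdays with 28, 35, 28-day gaps.
Each is the final Tuesday of its month — Nov 30 2032 is past the 28th, so '4th Tuesday' doesn't fit.
January 2033 ends with Tuesday Jan 25 2033.
Last Tuesday of February 2033: Feb 22 2033.
March 2033 ends with Tuesday Mar 29 2033.

Mar 29 2033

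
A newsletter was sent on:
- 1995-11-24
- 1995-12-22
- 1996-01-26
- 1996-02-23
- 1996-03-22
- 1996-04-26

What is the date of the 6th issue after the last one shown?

1996-10-25

These are Fridays at 28- or 35-day spacing (28, 35, 28, 28, 35).
The pattern: 4th Friday of the month.
4th Friday of May 1996: 1996-05-24.
June 1996 — 4th Friday is 1996-06-28.
4th Friday of July 1996: 1996-07-26.
August 1996 — 4th Friday is 1996-08-23.
September 1996 — 4th Friday is 1996-09-27.
October 1996 — 4th Friday is 1996-10-25.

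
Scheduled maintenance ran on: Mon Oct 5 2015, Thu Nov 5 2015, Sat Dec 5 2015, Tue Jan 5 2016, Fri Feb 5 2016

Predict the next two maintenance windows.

The day-of-month is always 5 (31, 30, 31, 31 days between events).
So this recurs on the 5th of each month.
Next: March 2016 → Sat Mar 5 2016.
April 2016: Tue Apr 5 2016.

Sat Mar 5 2016, Tue Apr 5 2016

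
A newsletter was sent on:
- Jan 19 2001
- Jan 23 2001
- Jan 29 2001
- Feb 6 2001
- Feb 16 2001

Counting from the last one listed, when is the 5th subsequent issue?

May 7 2001

Intervals are 4, 6, 8, 10 days — an arithmetic progression with common difference 2.
Next gap: 12 days. Feb 16 2001 + 12 days = Feb 28 2001.
Next gap: 14 days. Feb 28 2001 + 14 days = Mar 14 2001.
Next gap: 16 days. Mar 14 2001 + 16 days = Mar 30 2001.
Next gap: 18 days. Mar 30 2001 + 18 days = Apr 17 2001.
Next gap: 20 days. Apr 17 2001 + 20 days = May 7 2001.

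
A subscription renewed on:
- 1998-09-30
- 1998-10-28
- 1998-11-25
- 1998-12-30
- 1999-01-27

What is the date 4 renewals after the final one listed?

All Wednesdays; the gaps (28, 28, 35, 28) vary with month length.
This is the last Wednesday of each month.
Last Wednesday of February 1999: 1999-02-24.
Last Wednesday of March 1999: 1999-03-31.
Last Wednesday of April 1999: 1999-04-28.
Last Wednesday of May 1999: 1999-05-26.

1999-05-26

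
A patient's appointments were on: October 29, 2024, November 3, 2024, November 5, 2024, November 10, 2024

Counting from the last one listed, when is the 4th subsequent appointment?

The gap pattern 5, 2, 5 repeats every 2 events.
These are the Tuesdays and Sundays of each week.
The following Tuesday is November 12, 2024.
The following Sunday is November 17, 2024.
Next Tuesday: November 19, 2024.
Next Sunday: November 24, 2024.

November 24, 2024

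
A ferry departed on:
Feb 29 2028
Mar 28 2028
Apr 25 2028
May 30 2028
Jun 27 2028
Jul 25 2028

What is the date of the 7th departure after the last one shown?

Feb 27 2029

Every date is a Tuesday; gaps 28, 28, 35, 28, 28 days.
Each is the last Tuesday of its month (at least one falls on the 29th or later, ruling out '4th Tuesday').
Last Tuesday of August 2028: Aug 29 2028.
Last Tuesday of September 2028: Sep 26 2028.
Last Tuesday of October 2028: Oct 31 2028.
November 2028 ends with Tuesday Nov 28 2028.
Last Tuesday of December 2028: Dec 26 2028.
Last Tuesday of January 2029: Jan 30 2029.
Last Tuesday of February 2029: Feb 27 2029.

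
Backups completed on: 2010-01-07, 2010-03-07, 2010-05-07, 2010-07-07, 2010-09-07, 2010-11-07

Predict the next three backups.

2011-01-07, 2011-03-07, 2011-05-07

Gaps: 59, 61, 61, 62, 61 days — not constant. Every event is on the 7th of the month.
Pattern: the 7th of every 2 months.
Next: January 2011 → 2011-01-07.
March 2011: 2011-03-07.
May 2011: 2011-05-07.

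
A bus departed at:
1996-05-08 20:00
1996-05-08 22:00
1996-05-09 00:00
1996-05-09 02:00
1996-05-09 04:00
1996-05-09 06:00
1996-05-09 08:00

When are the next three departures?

1996-05-09 10:00, 1996-05-09 12:00, 1996-05-09 14:00

Spacing: 2, 2, 2, 2, 2, 2 h — constant 2 h.
1996-05-09 08:00 + 2 h = 1996-05-09 10:00.
1996-05-09 10:00 + 2 h = 1996-05-09 12:00.
1996-05-09 12:00 + 2 h = 1996-05-09 14:00.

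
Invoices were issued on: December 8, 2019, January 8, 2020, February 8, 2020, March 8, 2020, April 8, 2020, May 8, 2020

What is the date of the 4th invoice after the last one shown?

September 8, 2020

The day-of-month is always 8 (31, 31, 29, 31, 30 days between events).
So this recurs on the 8th of each month.
Next: June 2020 → June 8, 2020.
Next: July 2020 → July 8, 2020.
Next: August 2020 → August 8, 2020.
Next: September 2020 → September 8, 2020.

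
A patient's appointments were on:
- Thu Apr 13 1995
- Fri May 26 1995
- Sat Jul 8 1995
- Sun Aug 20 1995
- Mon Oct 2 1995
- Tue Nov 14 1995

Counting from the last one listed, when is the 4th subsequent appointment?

Sat May 4 1996

Every event comes 43 days after the last (43, 43, 43, 43, 43).
Tue Nov 14 1995 + 43 days = Wed Dec 27 1995.
Wed Dec 27 1995 + 43 days = Thu Feb 8 1996.
Thu Feb 8 1996 + 43 days = Fri Mar 22 1996.
Fri Mar 22 1996 + 43 days = Sat May 4 1996.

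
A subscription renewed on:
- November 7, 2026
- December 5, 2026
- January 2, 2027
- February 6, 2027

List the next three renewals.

All dates are Saturdays, 28, 28, 35 days apart.
Specifically, the 1st Saturday of each month.
1st Saturday of March 2027: March 6, 2027.
1st Saturday of April 2027: April 3, 2027.
1st Saturday of May 2027: May 1, 2027.

March 6, 2027; April 3, 2027; May 1, 2027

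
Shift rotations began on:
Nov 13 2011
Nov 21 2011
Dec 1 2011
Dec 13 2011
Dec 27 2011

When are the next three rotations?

Jan 12 2012, Jan 30 2012, Feb 19 2012

The spacing grows by 2 each time: 8, 10, 12, 14 days.
Next gap: 16 days. Dec 27 2011 + 16 days = Jan 12 2012.
Next gap: 18 days. Jan 12 2012 + 18 days = Jan 30 2012.
Next gap: 20 days. Jan 30 2012 + 20 days = Feb 19 2012.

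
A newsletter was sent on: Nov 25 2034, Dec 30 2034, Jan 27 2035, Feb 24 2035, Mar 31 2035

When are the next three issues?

Every date is a Saturday; gaps 35, 28, 28, 35 days.
Each is the last Saturday of its month (at least one falls on the 29th or later, ruling out '4th Saturday').
Last Saturday of April 2035: Apr 28 2035.
May 2035 ends with Saturday May 26 2035.
Last Saturday of June 2035: Jun 30 2035.

Apr 28 2035, May 26 2035, Jun 30 2035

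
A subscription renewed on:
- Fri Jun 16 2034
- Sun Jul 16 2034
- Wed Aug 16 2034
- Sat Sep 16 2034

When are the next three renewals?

Each date is the 16th; the gaps (30, 31, 31) track the month lengths.
The rule is the 16th of each month.
October 2034: Mon Oct 16 2034.
November 2034: Thu Nov 16 2034.
December 2034: Sat Dec 16 2034.

Mon Oct 16 2034, Thu Nov 16 2034, Sat Dec 16 2034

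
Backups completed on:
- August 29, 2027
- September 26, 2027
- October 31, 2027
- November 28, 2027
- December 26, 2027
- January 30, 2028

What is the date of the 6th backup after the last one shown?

All Sundays; the gaps (28, 35, 28, 28, 35) vary with month length.
This is the last Sunday of each month.
Last Sunday of February 2028: February 27, 2028.
March 2028 ends with Sunday March 26, 2028.
Last Sunday of April 2028: April 30, 2028.
Last Sunday of May 2028: May 28, 2028.
Last Sunday of June 2028: June 25, 2028.
July 2028 ends with Sunday July 30, 2028.

July 30, 2028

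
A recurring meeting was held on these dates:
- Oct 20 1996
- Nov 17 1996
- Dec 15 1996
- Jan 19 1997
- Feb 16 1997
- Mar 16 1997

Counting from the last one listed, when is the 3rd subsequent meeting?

Gaps: 28, 28, 35, 28, 28 days — a mix of 28 and 35. Every date is a Sunday.
Each is the 3rd Sunday of its month.
April 1997 — 3rd Sunday is Apr 20 1997.
3rd Sunday of May 1997: May 18 1997.
June 1997 — 3rd Sunday is Jun 15 1997.

Jun 15 1997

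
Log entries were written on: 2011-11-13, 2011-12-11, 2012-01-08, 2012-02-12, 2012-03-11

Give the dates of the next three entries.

All dates are Sundays, 28, 28, 35, 28 days apart.
Specifically, the 2nd Sunday of each month.
April 2012 — 2nd Sunday is 2012-04-08.
2nd Sunday of May 2012: 2012-05-13.
June 2012 — 2nd Sunday is 2012-06-10.

2012-04-08, 2012-05-13, 2012-06-10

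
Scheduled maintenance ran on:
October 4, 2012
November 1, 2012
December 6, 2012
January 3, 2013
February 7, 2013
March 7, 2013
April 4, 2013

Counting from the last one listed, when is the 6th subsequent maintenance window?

October 3, 2013

Gaps: 28, 35, 28, 35, 28, 28 days — a mix of 28 and 35. Every date is a Thursday.
Each is the 1st Thursday of its month.
May 2013 — 1st Thursday is May 2, 2013.
1st Thursday of June 2013: June 6, 2013.
1st Thursday of July 2013: July 4, 2013.
August 2013 — 1st Thursday is August 1, 2013.
September 2013 — 1st Thursday is September 5, 2013.
1st Thursday of October 2013: October 3, 2013.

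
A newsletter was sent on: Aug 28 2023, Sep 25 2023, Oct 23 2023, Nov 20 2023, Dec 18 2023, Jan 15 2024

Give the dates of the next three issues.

The spacing is 28, 28, 28, 28, 28 days — always 28 days.
Jan 15 2024 + 28 days = Feb 12 2024.
Feb 12 2024 + 28 days = Mar 11 2024.
Mar 11 2024 + 28 days = Apr 8 2024.

Feb 12 2024, Mar 11 2024, Apr 8 2024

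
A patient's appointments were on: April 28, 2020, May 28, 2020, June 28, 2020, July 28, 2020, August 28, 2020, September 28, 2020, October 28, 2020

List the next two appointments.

November 28, 2020; December 28, 2020

The day-of-month is always 28 (30, 31, 30, 31, 31, 30 days between events).
So this recurs on the 28th of each month.
November 2020: November 28, 2020.
December 2020: December 28, 2020.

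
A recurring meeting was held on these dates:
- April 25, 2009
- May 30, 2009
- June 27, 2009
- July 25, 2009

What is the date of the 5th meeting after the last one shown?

December 26, 2009

These are Saturdays with 35, 28, 28-day gaps.
Each is the final Saturday of its month — May 30, 2009 is past the 28th, so '4th Saturday' doesn't fit.
Last Saturday of August 2009: August 29, 2009.
Last Saturday of September 2009: September 26, 2009.
October 2009 ends with Saturday October 31, 2009.
November 2009 ends with Saturday November 28, 2009.
December 2009 ends with Saturday December 26, 2009.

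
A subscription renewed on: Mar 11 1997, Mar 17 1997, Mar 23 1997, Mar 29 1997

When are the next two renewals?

Apr 4 1997, Apr 10 1997

The spacing is 6, 6, 6 days — always 6 days.
Mar 29 1997 + 6 days = Apr 4 1997.
Apr 4 1997 + 6 days = Apr 10 1997.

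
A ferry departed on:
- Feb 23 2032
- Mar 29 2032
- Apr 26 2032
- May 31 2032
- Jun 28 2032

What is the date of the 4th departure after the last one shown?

Every date is a Monday; gaps 35, 28, 35, 28 days.
Each is the last Monday of its month (at least one falls on the 29th or later, ruling out '4th Monday').
Last Monday of July 2032: Jul 26 2032.
Last Monday of August 2032: Aug 30 2032.
September 2032 ends with Monday Sep 27 2032.
October 2032 ends with Monday Oct 25 2032.

Oct 25 2032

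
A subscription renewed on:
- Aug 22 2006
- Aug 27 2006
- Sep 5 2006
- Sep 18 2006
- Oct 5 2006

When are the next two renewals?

The spacing grows by 4 each time: 5, 9, 13, 17 days.
Next gap: 21 days. Oct 5 2006 + 21 days = Oct 26 2006.
Next gap: 25 days. Oct 26 2006 + 25 days = Nov 20 2006.

Oct 26 2006, Nov 20 2006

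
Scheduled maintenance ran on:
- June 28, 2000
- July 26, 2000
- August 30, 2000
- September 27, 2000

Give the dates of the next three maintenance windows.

October 25, 2000; November 29, 2000; December 27, 2000

Every date is a Wednesday; gaps 28, 35, 28 days.
Each is the last Wednesday of its month (at least one falls on the 29th or later, ruling out '4th Wednesday').
October 2000 ends with Wednesday October 25, 2000.
November 2000 ends with Wednesday November 29, 2000.
December 2000 ends with Wednesday December 27, 2000.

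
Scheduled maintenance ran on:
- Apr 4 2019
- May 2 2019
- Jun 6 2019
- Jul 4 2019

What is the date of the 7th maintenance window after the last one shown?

Feb 6 2020

Gaps: 28, 35, 28 days — a mix of 28 and 35. Every date is a Thursday.
Each is the 1st Thursday of its month.
1st Thursday of August 2019: Aug 1 2019.
1st Thursday of September 2019: Sep 5 2019.
1st Thursday of October 2019: Oct 3 2019.
November 2019 — 1st Thursday is Nov 7 2019.
1st Thursday of December 2019: Dec 5 2019.
1st Thursday of January 2020: Jan 2 2020.
1st Thursday of February 2020: Feb 6 2020.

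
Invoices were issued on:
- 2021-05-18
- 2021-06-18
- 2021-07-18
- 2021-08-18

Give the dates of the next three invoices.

2021-09-18, 2021-10-18, 2021-11-18

Each date is the 18th; the gaps (31, 30, 31) track the month lengths.
The rule is the 18th of each month.
Next: September 2021 → 2021-09-18.
Next: October 2021 → 2021-10-18.
November 2021: 2021-11-18.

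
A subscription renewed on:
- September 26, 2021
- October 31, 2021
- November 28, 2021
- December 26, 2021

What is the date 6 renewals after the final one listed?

These are Sundays with 35, 28, 28-day gaps.
Each is the final Sunday of its month — October 31, 2021 is past the 28th, so '4th Sunday' doesn't fit.
Last Sunday of January 2022: January 30, 2022.
Last Sunday of February 2022: February 27, 2022.
Last Sunday of March 2022: March 27, 2022.
April 2022 ends with Sunday April 24, 2022.
May 2022 ends with Sunday May 29, 2022.
June 2022 ends with Sunday June 26, 2022.

June 26, 2022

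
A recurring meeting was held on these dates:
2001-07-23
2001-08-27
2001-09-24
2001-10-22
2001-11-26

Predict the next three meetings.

Gaps: 35, 28, 28, 35 days — a mix of 28 and 35. Every date is a Monday.
Each is the 4th Monday of its month.
4th Monday of December 2001: 2001-12-24.
4th Monday of January 2002: 2002-01-28.
4th Monday of February 2002: 2002-02-25.

2001-12-24, 2002-01-28, 2002-02-25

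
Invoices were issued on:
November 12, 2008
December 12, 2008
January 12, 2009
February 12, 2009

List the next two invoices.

March 12, 2009; April 12, 2009

Each date is the 12th; the gaps (30, 31, 31) track the month lengths.
The rule is the 12th of each month.
Next: March 2009 → March 12, 2009.
Next: April 2009 → April 12, 2009.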